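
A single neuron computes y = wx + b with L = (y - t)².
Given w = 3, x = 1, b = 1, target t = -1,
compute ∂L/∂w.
∂L/∂w = 10

y = wx + b = (3)(1) + 1 = 4
∂L/∂y = 2(y - t) = 2(4 - -1) = 10
∂y/∂w = x = 1
∂L/∂w = ∂L/∂y · ∂y/∂w = 10 × 1 = 10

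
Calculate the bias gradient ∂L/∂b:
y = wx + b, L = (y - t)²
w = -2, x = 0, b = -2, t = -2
∂L/∂b = 0

y = wx + b = (-2)(0) + -2 = -2
∂L/∂y = 2(y - t) = 2(-2 - -2) = 0
∂y/∂b = 1
∂L/∂b = ∂L/∂y · ∂y/∂b = 0 × 1 = 0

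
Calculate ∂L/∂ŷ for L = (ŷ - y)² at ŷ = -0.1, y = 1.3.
∂L/∂ŷ = -2.8

∂L/∂ŷ = 2(ŷ - y) = 2(-0.1 - 1.3) = 2(-1.4) = -2.8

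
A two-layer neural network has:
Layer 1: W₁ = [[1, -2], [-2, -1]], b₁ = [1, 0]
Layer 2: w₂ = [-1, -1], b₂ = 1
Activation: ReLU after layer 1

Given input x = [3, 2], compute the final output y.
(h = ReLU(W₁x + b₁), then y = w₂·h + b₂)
y = 1

Layer 1 pre-activation: z₁ = [0, -8]
After ReLU: h = [0, 0]
Layer 2 output: y = -1×0 + -1×0 + 1 = 1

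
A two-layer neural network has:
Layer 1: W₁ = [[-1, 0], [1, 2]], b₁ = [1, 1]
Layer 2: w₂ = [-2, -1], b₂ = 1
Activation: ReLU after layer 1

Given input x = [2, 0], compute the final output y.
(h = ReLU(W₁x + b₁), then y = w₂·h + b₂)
y = -2

Layer 1 pre-activation: z₁ = [-1, 3]
After ReLU: h = [0, 3]
Layer 2 output: y = -2×0 + -1×3 + 1 = -2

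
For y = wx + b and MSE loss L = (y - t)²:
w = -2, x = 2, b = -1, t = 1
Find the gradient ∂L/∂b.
∂L/∂b = -12

y = wx + b = (-2)(2) + -1 = -5
∂L/∂y = 2(y - t) = 2(-5 - 1) = -12
∂y/∂b = 1
∂L/∂b = ∂L/∂y · ∂y/∂b = -12 × 1 = -12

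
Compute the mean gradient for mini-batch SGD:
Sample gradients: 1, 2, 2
Average gradient = 1.667

Average = (1/3)(1 + 2 + 2) = 5/3 = 1.667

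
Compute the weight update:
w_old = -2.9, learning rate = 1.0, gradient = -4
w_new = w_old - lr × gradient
w_new = 1.1

w_new = w - η·∂L/∂w = -2.9 - 1.0×(-4) = -2.9 - (-4) = 1.1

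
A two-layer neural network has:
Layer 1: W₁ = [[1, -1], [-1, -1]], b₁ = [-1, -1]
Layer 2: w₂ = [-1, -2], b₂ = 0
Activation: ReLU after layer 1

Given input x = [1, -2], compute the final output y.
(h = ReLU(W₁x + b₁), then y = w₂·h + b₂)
y = -2

Layer 1 pre-activation: z₁ = [2, 0]
After ReLU: h = [2, 0]
Layer 2 output: y = -1×2 + -2×0 + 0 = -2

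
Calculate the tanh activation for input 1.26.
0.8511

tanh(1.26) = (e^(1.26) - e^(-1.26))/(e^(1.26) + e^(-1.26)) = 0.8511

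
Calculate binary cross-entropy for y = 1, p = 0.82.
L = 0.1985

L = -1·log(0.82) - 0·log(0.18) = -log(0.82) = 0.1985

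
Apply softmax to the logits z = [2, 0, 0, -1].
p = [0.7573, 0.1025, 0.1025, 0.0377]

exp(z) = [7.389, 1, 1, 0.3679]
Sum = 9.757
p = [0.7573, 0.1025, 0.1025, 0.0377]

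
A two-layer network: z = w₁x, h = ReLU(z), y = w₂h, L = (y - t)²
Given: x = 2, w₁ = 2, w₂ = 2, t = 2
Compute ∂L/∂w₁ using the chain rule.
∂L/∂w₁ = 48

Forward pass:
z = w₁x = 2×2 = 4
h = ReLU(4) = 4
y = w₂h = 2×4 = 8

Backward pass:
∂L/∂y = 2(y - t) = 2(8 - 2) = 12
∂y/∂h = w₂ = 2
∂h/∂z = 1 (ReLU derivative)
∂z/∂w₁ = x = 2

∂L/∂w₁ = 12 × 2 × 1 × 2 = 48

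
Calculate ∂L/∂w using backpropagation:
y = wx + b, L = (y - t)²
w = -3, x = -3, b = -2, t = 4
∂L/∂w = -18

y = wx + b = (-3)(-3) + -2 = 7
∂L/∂y = 2(y - t) = 2(7 - 4) = 6
∂y/∂w = x = -3
∂L/∂w = ∂L/∂y · ∂y/∂w = 6 × -3 = -18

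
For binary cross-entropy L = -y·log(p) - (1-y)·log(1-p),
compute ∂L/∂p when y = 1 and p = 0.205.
∂L/∂p = -4.878

∂L/∂p = -y/p + (1-y)/(1-p) = -1/0.205 + 0 = -4.878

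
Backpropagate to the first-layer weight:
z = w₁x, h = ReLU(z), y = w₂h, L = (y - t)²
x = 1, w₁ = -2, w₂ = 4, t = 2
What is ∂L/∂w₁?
∂L/∂w₁ = 0

Forward pass:
z = w₁x = -2×1 = -2
h = ReLU(-2) = 0
y = w₂h = 4×0 = 0

Backward pass:
∂L/∂y = 2(y - t) = 2(0 - 2) = -4
∂y/∂h = w₂ = 4
∂h/∂z = 0 (ReLU derivative)
∂z/∂w₁ = x = 1

∂L/∂w₁ = -4 × 4 × 0 × 1 = 0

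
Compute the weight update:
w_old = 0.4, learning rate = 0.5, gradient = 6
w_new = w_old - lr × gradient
w_new = -2.6

w_new = w - η·∂L/∂w = 0.4 - 0.5×(6) = 0.4 - (3) = -2.6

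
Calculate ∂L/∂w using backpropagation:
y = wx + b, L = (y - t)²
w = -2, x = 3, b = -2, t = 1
∂L/∂w = -54

y = wx + b = (-2)(3) + -2 = -8
∂L/∂y = 2(y - t) = 2(-8 - 1) = -18
∂y/∂w = x = 3
∂L/∂w = ∂L/∂y · ∂y/∂w = -18 × 3 = -54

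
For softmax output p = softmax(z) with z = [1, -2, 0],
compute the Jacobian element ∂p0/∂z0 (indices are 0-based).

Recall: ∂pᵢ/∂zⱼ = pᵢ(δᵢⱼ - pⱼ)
∂p0/∂z0 = 0.2078

p = softmax(z) = [0.7054, 0.03512, 0.2595]
p0 = 0.7054

∂p0/∂z0 = p0(1 - p0) = 0.7054 × (1 - 0.7054) = 0.2078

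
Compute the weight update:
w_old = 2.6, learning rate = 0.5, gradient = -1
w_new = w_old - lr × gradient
w_new = 3.1

w_new = w - η·∂L/∂w = 2.6 - 0.5×(-1) = 2.6 - (-0.5) = 3.1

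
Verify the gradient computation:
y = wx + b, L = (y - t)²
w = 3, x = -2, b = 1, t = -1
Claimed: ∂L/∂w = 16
Correct

y = (3)(-2) + 1 = -5
∂L/∂y = 2(y - t) = 2(-5 - -1) = -8
∂y/∂w = x = -2
∂L/∂w = -8 × -2 = 16

Claimed value: 16
Correct: The correct gradient is 16.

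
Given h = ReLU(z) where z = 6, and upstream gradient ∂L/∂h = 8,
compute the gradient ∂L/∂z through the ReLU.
∂L/∂z = 8

h = ReLU(6) = 6
Since z > 0: ∂h/∂z = 1
∂L/∂z = ∂L/∂h · ∂h/∂z = 8 × 1 = 8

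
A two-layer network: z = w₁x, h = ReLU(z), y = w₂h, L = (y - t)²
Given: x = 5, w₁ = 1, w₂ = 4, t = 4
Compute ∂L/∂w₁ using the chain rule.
∂L/∂w₁ = 640

Forward pass:
z = w₁x = 1×5 = 5
h = ReLU(5) = 5
y = w₂h = 4×5 = 20

Backward pass:
∂L/∂y = 2(y - t) = 2(20 - 4) = 32
∂y/∂h = w₂ = 4
∂h/∂z = 1 (ReLU derivative)
∂z/∂w₁ = x = 5

∂L/∂w₁ = 32 × 4 × 1 × 5 = 640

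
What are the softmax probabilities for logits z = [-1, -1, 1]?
p = [0.1065, 0.1065, 0.787]

exp(z) = [0.3679, 0.3679, 2.718]
Sum = 3.454
p = [0.1065, 0.1065, 0.787]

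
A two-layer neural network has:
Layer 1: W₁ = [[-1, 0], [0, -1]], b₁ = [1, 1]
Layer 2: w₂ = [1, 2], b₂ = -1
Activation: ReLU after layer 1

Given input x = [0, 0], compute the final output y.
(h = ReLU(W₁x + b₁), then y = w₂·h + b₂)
y = 2

Layer 1 pre-activation: z₁ = [1, 1]
After ReLU: h = [1, 1]
Layer 2 output: y = 1×1 + 2×1 + -1 = 2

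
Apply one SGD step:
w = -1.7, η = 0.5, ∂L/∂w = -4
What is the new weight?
w_new = 0.3

w_new = w - η·∂L/∂w = -1.7 - 0.5×(-4) = -1.7 - (-2) = 0.3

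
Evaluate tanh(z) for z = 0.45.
0.4219

tanh(0.45) = (e^(0.45) - e^(-0.45))/(e^(0.45) + e^(-0.45)) = 0.4219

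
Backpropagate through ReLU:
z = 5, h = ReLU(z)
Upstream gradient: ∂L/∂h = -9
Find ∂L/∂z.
∂L/∂z = -9

h = ReLU(5) = 5
Since z > 0: ∂h/∂z = 1
∂L/∂z = ∂L/∂h · ∂h/∂z = -9 × 1 = -9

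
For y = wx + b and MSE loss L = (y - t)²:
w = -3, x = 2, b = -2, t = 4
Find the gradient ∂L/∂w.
∂L/∂w = -48

y = wx + b = (-3)(2) + -2 = -8
∂L/∂y = 2(y - t) = 2(-8 - 4) = -24
∂y/∂w = x = 2
∂L/∂w = ∂L/∂y · ∂y/∂w = -24 × 2 = -48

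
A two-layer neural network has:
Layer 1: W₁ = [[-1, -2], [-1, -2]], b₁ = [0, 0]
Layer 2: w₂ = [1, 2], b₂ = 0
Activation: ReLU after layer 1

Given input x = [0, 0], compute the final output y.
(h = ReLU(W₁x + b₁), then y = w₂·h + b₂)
y = 0

Layer 1 pre-activation: z₁ = [0, 0]
After ReLU: h = [0, 0]
Layer 2 output: y = 1×0 + 2×0 + 0 = 0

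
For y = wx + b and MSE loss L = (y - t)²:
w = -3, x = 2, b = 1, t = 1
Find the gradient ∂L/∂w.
∂L/∂w = -24

y = wx + b = (-3)(2) + 1 = -5
∂L/∂y = 2(y - t) = 2(-5 - 1) = -12
∂y/∂w = x = 2
∂L/∂w = ∂L/∂y · ∂y/∂w = -12 × 2 = -24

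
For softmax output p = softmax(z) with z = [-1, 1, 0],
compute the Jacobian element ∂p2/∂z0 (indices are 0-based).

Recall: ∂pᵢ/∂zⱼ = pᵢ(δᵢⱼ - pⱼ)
∂p2/∂z0 = -0.02203

p = softmax(z) = [0.09003, 0.6652, 0.2447]
p2 = 0.2447, p0 = 0.09003

∂p2/∂z0 = -p2 × p0 = -0.2447 × 0.09003 = -0.02203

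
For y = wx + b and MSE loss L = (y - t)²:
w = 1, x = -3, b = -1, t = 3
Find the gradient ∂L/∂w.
∂L/∂w = 42

y = wx + b = (1)(-3) + -1 = -4
∂L/∂y = 2(y - t) = 2(-4 - 3) = -14
∂y/∂w = x = -3
∂L/∂w = ∂L/∂y · ∂y/∂w = -14 × -3 = 42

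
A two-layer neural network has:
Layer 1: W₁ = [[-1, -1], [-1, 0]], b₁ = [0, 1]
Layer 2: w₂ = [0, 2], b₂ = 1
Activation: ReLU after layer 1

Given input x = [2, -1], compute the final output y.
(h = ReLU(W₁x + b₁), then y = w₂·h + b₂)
y = 1

Layer 1 pre-activation: z₁ = [-1, -1]
After ReLU: h = [0, 0]
Layer 2 output: y = 0×0 + 2×0 + 1 = 1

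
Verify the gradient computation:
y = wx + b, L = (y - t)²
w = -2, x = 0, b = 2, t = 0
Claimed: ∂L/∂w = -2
Incorrect

y = (-2)(0) + 2 = 2
∂L/∂y = 2(y - t) = 2(2 - 0) = 4
∂y/∂w = x = 0
∂L/∂w = 4 × 0 = 0

Claimed value: -2
Incorrect: The correct gradient is 0.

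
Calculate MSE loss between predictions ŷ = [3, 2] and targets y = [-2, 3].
MSE = 13

MSE = (1/2)((3--2)² + (2-3)²) = (1/2)(25 + 1) = 13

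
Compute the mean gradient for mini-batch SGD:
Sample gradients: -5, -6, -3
Average gradient = -4.667

Average = (1/3)(-5 + -6 + -3) = -14/3 = -4.667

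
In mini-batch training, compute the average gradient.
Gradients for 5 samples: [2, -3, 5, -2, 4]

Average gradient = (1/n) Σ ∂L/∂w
Average gradient = 1.2

Average = (1/5)(2 + -3 + 5 + -2 + 4) = 6/5 = 1.2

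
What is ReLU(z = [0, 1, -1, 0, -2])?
h = [0, 1, 0, 0, 0]

ReLU applied element-wise: max(0,0)=0, max(0,1)=1, max(0,-1)=0, max(0,0)=0, max(0,-2)=0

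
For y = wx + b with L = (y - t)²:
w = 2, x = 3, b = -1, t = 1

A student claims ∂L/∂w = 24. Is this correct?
Correct

y = (2)(3) + -1 = 5
∂L/∂y = 2(y - t) = 2(5 - 1) = 8
∂y/∂w = x = 3
∂L/∂w = 8 × 3 = 24

Claimed value: 24
Correct: The correct gradient is 24.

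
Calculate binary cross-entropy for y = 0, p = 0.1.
L = 0.1054

L = -0·log(0.1) - 1·log(0.9) = -log(0.9) = 0.1054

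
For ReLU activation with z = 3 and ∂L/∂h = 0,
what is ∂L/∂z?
∂L/∂z = 0

h = ReLU(3) = 3
Since z > 0: ∂h/∂z = 1
∂L/∂z = ∂L/∂h · ∂h/∂z = 0 × 1 = 0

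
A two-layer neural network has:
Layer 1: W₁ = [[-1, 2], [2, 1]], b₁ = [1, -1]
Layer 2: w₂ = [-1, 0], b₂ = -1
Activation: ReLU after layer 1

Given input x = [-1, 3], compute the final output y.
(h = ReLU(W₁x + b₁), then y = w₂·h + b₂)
y = -9

Layer 1 pre-activation: z₁ = [8, 0]
After ReLU: h = [8, 0]
Layer 2 output: y = -1×8 + 0×0 + -1 = -9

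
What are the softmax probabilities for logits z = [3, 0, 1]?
p = [0.8438, 0.042, 0.1142]

exp(z) = [20.09, 1, 2.718]
Sum = 23.8
p = [0.8438, 0.042, 0.1142]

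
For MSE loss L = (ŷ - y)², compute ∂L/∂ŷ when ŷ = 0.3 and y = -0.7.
∂L/∂ŷ = 2.0

∂L/∂ŷ = 2(ŷ - y) = 2(0.3 - -0.7) = 2(1.0) = 2.0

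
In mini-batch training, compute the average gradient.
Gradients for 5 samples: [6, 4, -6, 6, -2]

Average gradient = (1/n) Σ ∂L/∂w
Average gradient = 1.6

Average = (1/5)(6 + 4 + -6 + 6 + -2) = 8/5 = 1.6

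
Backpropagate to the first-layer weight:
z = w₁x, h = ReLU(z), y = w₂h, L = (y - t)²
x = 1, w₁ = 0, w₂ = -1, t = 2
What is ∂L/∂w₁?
∂L/∂w₁ = 0

Forward pass:
z = w₁x = 0×1 = 0
h = ReLU(0) = 0
y = w₂h = -1×0 = 0

Backward pass:
∂L/∂y = 2(y - t) = 2(0 - 2) = -4
∂y/∂h = w₂ = -1
∂h/∂z = 0 (ReLU derivative)
∂z/∂w₁ = x = 1

∂L/∂w₁ = -4 × -1 × 0 × 1 = 0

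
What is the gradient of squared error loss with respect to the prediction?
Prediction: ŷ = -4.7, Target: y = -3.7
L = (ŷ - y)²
∂L/∂ŷ = -2.0

∂L/∂ŷ = 2(ŷ - y) = 2(-4.7 - -3.7) = 2(-1.0) = -2.0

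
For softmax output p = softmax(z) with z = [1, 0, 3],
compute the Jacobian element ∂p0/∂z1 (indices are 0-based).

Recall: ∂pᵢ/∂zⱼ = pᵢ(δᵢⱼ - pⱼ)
∂p0/∂z1 = -0.004797

p = softmax(z) = [0.1142, 0.04201, 0.8438]
p0 = 0.1142, p1 = 0.04201

∂p0/∂z1 = -p0 × p1 = -0.1142 × 0.04201 = -0.004797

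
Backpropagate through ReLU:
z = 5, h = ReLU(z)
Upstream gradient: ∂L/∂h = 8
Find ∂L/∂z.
∂L/∂z = 8

h = ReLU(5) = 5
Since z > 0: ∂h/∂z = 1
∂L/∂z = ∂L/∂h · ∂h/∂z = 8 × 1 = 8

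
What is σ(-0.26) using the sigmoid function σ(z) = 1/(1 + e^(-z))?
0.4354

sigmoid(-0.26) = 1/(1 + e^(0.26)) = 1/(1 + 1.297) = 0.4354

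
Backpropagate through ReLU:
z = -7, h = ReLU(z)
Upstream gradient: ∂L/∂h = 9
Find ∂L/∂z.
∂L/∂z = 0

h = ReLU(-7) = 0
Since z < 0: ∂h/∂z = 0
∂L/∂z = ∂L/∂h · ∂h/∂z = 9 × 0 = 0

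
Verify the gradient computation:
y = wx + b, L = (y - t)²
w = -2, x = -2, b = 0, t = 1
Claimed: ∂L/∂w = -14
Incorrect

y = (-2)(-2) + 0 = 4
∂L/∂y = 2(y - t) = 2(4 - 1) = 6
∂y/∂w = x = -2
∂L/∂w = 6 × -2 = -12

Claimed value: -14
Incorrect: The correct gradient is -12.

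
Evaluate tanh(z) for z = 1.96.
0.9611

tanh(1.96) = (e^(1.96) - e^(-1.96))/(e^(1.96) + e^(-1.96)) = 0.9611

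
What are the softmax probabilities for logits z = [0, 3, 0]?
p = [0.0453, 0.9094, 0.0453]

exp(z) = [1, 20.09, 1]
Sum = 22.09
p = [0.0453, 0.9094, 0.0453]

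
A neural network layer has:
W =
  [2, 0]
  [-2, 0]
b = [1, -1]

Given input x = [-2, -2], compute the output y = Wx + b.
y = [-3, 3]

Wx = [2×-2 + 0×-2, -2×-2 + 0×-2]
   = [-4, 4]
y = Wx + b = [-4 + 1, 4 + -1] = [-3, 3]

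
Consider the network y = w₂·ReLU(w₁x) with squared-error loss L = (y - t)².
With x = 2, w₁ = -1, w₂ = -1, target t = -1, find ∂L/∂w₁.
∂L/∂w₁ = 0

Forward pass:
z = w₁x = -1×2 = -2
h = ReLU(-2) = 0
y = w₂h = -1×0 = 0

Backward pass:
∂L/∂y = 2(y - t) = 2(0 - -1) = 2
∂y/∂h = w₂ = -1
∂h/∂z = 0 (ReLU derivative)
∂z/∂w₁ = x = 2

∂L/∂w₁ = 2 × -1 × 0 × 2 = 0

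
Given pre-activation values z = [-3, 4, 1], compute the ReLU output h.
h = [0, 4, 1]

ReLU applied element-wise: max(0,-3)=0, max(0,4)=4, max(0,1)=1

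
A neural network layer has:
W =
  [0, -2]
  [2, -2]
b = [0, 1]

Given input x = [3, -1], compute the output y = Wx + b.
y = [2, 9]

Wx = [0×3 + -2×-1, 2×3 + -2×-1]
   = [2, 8]
y = Wx + b = [2 + 0, 8 + 1] = [2, 9]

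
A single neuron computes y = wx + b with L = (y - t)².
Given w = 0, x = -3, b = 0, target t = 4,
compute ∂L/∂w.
∂L/∂w = 24

y = wx + b = (0)(-3) + 0 = 0
∂L/∂y = 2(y - t) = 2(0 - 4) = -8
∂y/∂w = x = -3
∂L/∂w = ∂L/∂y · ∂y/∂w = -8 × -3 = 24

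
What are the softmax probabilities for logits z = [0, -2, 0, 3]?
p = [0.045, 0.0061, 0.045, 0.9039]

exp(z) = [1, 0.1353, 1, 20.09]
Sum = 22.22
p = [0.045, 0.0061, 0.045, 0.9039]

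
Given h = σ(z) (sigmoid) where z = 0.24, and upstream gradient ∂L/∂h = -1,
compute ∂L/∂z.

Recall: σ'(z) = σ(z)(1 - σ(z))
∂L/∂z = -0.2464

σ(0.24) = 0.5597
σ'(0.24) = σ(0.24)(1 - σ(0.24)) = 0.5597 × 0.4403 = 0.2464
∂L/∂z = ∂L/∂h · σ'(z) = -1 × 0.2464 = -0.2464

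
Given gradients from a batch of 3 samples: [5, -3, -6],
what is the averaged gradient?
Average gradient = -1.333

Average = (1/3)(5 + -3 + -6) = -4/3 = -1.333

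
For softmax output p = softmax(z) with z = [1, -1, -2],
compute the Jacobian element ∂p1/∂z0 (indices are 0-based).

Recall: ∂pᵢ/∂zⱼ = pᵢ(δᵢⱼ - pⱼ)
∂p1/∂z0 = -0.09636

p = softmax(z) = [0.8438, 0.1142, 0.04201]
p1 = 0.1142, p0 = 0.8438

∂p1/∂z0 = -p1 × p0 = -0.1142 × 0.8438 = -0.09636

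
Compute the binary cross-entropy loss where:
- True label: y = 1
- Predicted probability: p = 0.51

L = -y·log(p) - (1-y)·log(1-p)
L = 0.6733

L = -1·log(0.51) - 0·log(0.49) = -log(0.51) = 0.6733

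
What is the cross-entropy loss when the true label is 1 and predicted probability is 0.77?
L = 0.2614

L = -1·log(0.77) - 0·log(0.23) = -log(0.77) = 0.2614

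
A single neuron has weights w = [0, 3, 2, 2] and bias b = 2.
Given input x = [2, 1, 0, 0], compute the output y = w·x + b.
y = 5

y = (0)(2) + (3)(1) + (2)(0) + (2)(0) + 2 = 5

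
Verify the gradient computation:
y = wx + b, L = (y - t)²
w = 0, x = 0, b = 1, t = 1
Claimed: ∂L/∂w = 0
Correct

y = (0)(0) + 1 = 1
∂L/∂y = 2(y - t) = 2(1 - 1) = 0
∂y/∂w = x = 0
∂L/∂w = 0 × 0 = 0

Claimed value: 0
Correct: The correct gradient is 0.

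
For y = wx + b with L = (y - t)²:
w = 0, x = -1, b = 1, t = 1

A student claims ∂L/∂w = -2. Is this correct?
Incorrect

y = (0)(-1) + 1 = 1
∂L/∂y = 2(y - t) = 2(1 - 1) = 0
∂y/∂w = x = -1
∂L/∂w = 0 × -1 = 0

Claimed value: -2
Incorrect: The correct gradient is 0.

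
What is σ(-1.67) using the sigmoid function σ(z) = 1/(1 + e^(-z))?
0.1584

sigmoid(-1.67) = 1/(1 + e^(1.67)) = 1/(1 + 5.312) = 0.1584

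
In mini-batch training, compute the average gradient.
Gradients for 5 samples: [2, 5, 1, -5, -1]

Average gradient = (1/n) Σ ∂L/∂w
Average gradient = 0.4

Average = (1/5)(2 + 5 + 1 + -5 + -1) = 2/5 = 0.4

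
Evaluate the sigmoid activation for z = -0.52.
0.3729

sigmoid(-0.52) = 1/(1 + e^(0.52)) = 1/(1 + 1.682) = 0.3729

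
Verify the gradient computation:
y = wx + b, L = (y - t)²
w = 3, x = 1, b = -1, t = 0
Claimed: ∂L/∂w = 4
Correct

y = (3)(1) + -1 = 2
∂L/∂y = 2(y - t) = 2(2 - 0) = 4
∂y/∂w = x = 1
∂L/∂w = 4 × 1 = 4

Claimed value: 4
Correct: The correct gradient is 4.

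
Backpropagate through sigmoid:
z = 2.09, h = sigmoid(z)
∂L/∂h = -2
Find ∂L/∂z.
∂L/∂z = -0.1959

σ(2.09) = 0.8899
σ'(2.09) = σ(2.09)(1 - σ(2.09)) = 0.8899 × 0.1101 = 0.09796
∂L/∂z = ∂L/∂h · σ'(z) = -2 × 0.09796 = -0.1959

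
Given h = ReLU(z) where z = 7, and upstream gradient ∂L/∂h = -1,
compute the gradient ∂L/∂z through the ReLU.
∂L/∂z = -1

h = ReLU(7) = 7
Since z > 0: ∂h/∂z = 1
∂L/∂z = ∂L/∂h · ∂h/∂z = -1 × 1 = -1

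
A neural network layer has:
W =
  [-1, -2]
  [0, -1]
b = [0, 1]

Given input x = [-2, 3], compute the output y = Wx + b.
y = [-4, -2]

Wx = [-1×-2 + -2×3, 0×-2 + -1×3]
   = [-4, -3]
y = Wx + b = [-4 + 0, -3 + 1] = [-4, -2]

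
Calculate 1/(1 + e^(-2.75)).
0.9399

sigmoid(2.75) = 1/(1 + e^(-2.75)) = 1/(1 + 0.06393) = 0.9399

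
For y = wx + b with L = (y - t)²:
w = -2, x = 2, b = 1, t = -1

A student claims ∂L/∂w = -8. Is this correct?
Correct

y = (-2)(2) + 1 = -3
∂L/∂y = 2(y - t) = 2(-3 - -1) = -4
∂y/∂w = x = 2
∂L/∂w = -4 × 2 = -8

Claimed value: -8
Correct: The correct gradient is -8.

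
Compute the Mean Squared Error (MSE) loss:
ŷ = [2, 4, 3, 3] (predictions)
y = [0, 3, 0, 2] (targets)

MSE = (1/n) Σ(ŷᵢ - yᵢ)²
MSE = 3.75

MSE = (1/4)((2-0)² + (4-3)² + (3-0)² + (3-2)²) = (1/4)(4 + 1 + 9 + 1) = 3.75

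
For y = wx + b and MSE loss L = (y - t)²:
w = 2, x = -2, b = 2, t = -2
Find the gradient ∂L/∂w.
∂L/∂w = 0

y = wx + b = (2)(-2) + 2 = -2
∂L/∂y = 2(y - t) = 2(-2 - -2) = 0
∂y/∂w = x = -2
∂L/∂w = ∂L/∂y · ∂y/∂w = 0 × -2 = 0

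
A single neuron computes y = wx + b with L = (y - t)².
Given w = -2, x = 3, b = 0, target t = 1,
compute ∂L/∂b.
∂L/∂b = -14

y = wx + b = (-2)(3) + 0 = -6
∂L/∂y = 2(y - t) = 2(-6 - 1) = -14
∂y/∂b = 1
∂L/∂b = ∂L/∂y · ∂y/∂b = -14 × 1 = -14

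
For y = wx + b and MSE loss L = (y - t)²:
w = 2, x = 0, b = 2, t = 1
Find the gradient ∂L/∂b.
∂L/∂b = 2

y = wx + b = (2)(0) + 2 = 2
∂L/∂y = 2(y - t) = 2(2 - 1) = 2
∂y/∂b = 1
∂L/∂b = ∂L/∂y · ∂y/∂b = 2 × 1 = 2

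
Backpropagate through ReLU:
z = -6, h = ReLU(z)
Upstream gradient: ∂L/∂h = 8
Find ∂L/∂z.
∂L/∂z = 0

h = ReLU(-6) = 0
Since z < 0: ∂h/∂z = 0
∂L/∂z = ∂L/∂h · ∂h/∂z = 8 × 0 = 0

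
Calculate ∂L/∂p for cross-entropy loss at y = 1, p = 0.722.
∂L/∂p = -1.385

∂L/∂p = -y/p + (1-y)/(1-p) = -1/0.722 + 0 = -1.385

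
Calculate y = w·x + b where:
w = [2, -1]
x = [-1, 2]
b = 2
y = -2

y = (2)(-1) + (-1)(2) + 2 = -2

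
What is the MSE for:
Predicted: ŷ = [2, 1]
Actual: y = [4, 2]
MSE = 2.5

MSE = (1/2)((2-4)² + (1-2)²) = (1/2)(4 + 1) = 2.5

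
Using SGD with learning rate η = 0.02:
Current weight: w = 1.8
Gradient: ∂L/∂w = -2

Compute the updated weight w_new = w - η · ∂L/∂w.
w_new = 1.84

w_new = w - η·∂L/∂w = 1.8 - 0.02×(-2) = 1.8 - (-0.04) = 1.84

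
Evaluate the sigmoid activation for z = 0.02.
0.505

sigmoid(0.02) = 1/(1 + e^(-0.02)) = 1/(1 + 0.9802) = 0.505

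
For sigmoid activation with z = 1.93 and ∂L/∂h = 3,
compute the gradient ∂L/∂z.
∂L/∂z = 0.3321

σ(1.93) = 0.8732
σ'(1.93) = σ(1.93)(1 - σ(1.93)) = 0.8732 × 0.1268 = 0.1107
∂L/∂z = ∂L/∂h · σ'(z) = 3 × 0.1107 = 0.3321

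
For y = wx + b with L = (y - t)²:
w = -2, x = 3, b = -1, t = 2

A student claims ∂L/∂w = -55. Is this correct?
Incorrect

y = (-2)(3) + -1 = -7
∂L/∂y = 2(y - t) = 2(-7 - 2) = -18
∂y/∂w = x = 3
∂L/∂w = -18 × 3 = -54

Claimed value: -55
Incorrect: The correct gradient is -54.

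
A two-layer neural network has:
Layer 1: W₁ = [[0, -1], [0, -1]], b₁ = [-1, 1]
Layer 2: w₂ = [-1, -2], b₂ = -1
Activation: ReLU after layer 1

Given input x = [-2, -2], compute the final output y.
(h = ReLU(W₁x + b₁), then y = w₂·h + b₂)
y = -8

Layer 1 pre-activation: z₁ = [1, 3]
After ReLU: h = [1, 3]
Layer 2 output: y = -1×1 + -2×3 + -1 = -8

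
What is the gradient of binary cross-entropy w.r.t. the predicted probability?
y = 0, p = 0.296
∂L/∂p = 1.42

∂L/∂p = -y/p + (1-y)/(1-p) = 0 + 1/0.704 = 1.42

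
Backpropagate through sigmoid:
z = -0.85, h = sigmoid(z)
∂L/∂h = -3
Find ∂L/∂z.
∂L/∂z = -0.6293

σ(-0.85) = 0.2994
σ'(-0.85) = σ(-0.85)(1 - σ(-0.85)) = 0.2994 × 0.7006 = 0.2098
∂L/∂z = ∂L/∂h · σ'(z) = -3 × 0.2098 = -0.6293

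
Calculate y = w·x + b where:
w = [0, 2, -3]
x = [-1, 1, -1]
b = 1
y = 6

y = (0)(-1) + (2)(1) + (-3)(-1) + 1 = 6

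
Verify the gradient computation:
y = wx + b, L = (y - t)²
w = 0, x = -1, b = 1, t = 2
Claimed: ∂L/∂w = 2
Correct

y = (0)(-1) + 1 = 1
∂L/∂y = 2(y - t) = 2(1 - 2) = -2
∂y/∂w = x = -1
∂L/∂w = -2 × -1 = 2

Claimed value: 2
Correct: The correct gradient is 2.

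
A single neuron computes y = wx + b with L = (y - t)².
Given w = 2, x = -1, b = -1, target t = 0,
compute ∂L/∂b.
∂L/∂b = -6

y = wx + b = (2)(-1) + -1 = -3
∂L/∂y = 2(y - t) = 2(-3 - 0) = -6
∂y/∂b = 1
∂L/∂b = ∂L/∂y · ∂y/∂b = -6 × 1 = -6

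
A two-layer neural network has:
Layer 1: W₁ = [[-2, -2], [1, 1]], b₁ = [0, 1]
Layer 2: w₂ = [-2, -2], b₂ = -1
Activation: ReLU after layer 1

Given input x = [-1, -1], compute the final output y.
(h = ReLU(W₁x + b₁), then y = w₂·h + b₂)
y = -9

Layer 1 pre-activation: z₁ = [4, -1]
After ReLU: h = [4, 0]
Layer 2 output: y = -2×4 + -2×0 + -1 = -9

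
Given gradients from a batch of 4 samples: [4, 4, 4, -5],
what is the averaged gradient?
Average gradient = 1.75

Average = (1/4)(4 + 4 + 4 + -5) = 7/4 = 1.75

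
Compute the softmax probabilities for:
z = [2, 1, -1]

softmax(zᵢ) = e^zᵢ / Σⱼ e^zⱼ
p = [0.7054, 0.2595, 0.0351]

exp(z) = [7.389, 2.718, 0.3679]
Sum = 10.48
p = [0.7054, 0.2595, 0.0351]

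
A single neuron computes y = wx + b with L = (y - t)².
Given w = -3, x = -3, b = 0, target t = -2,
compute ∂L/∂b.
∂L/∂b = 22

y = wx + b = (-3)(-3) + 0 = 9
∂L/∂y = 2(y - t) = 2(9 - -2) = 22
∂y/∂b = 1
∂L/∂b = ∂L/∂y · ∂y/∂b = 22 × 1 = 22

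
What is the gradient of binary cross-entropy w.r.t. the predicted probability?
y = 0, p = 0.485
∂L/∂p = 1.942

∂L/∂p = -y/p + (1-y)/(1-p) = 0 + 1/0.515 = 1.942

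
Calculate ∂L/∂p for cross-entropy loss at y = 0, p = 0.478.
∂L/∂p = 1.916

∂L/∂p = -y/p + (1-y)/(1-p) = 0 + 1/0.522 = 1.916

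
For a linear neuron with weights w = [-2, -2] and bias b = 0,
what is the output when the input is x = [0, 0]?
y = 0

y = (-2)(0) + (-2)(0) + 0 = 0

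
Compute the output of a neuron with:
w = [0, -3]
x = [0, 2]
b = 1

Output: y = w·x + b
y = -5

y = (0)(0) + (-3)(2) + 1 = -5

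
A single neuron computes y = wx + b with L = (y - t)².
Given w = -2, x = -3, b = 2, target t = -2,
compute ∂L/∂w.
∂L/∂w = -60

y = wx + b = (-2)(-3) + 2 = 8
∂L/∂y = 2(y - t) = 2(8 - -2) = 20
∂y/∂w = x = -3
∂L/∂w = ∂L/∂y · ∂y/∂w = 20 × -3 = -60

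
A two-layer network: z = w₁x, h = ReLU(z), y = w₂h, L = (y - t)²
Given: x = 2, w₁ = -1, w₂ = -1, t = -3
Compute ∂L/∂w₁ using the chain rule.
∂L/∂w₁ = 0

Forward pass:
z = w₁x = -1×2 = -2
h = ReLU(-2) = 0
y = w₂h = -1×0 = 0

Backward pass:
∂L/∂y = 2(y - t) = 2(0 - -3) = 6
∂y/∂h = w₂ = -1
∂h/∂z = 0 (ReLU derivative)
∂z/∂w₁ = x = 2

∂L/∂w₁ = 6 × -1 × 0 × 2 = 0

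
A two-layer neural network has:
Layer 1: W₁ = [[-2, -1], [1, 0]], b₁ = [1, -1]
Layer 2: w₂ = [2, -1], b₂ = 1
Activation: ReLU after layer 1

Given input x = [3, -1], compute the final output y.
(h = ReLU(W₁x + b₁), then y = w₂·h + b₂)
y = -1

Layer 1 pre-activation: z₁ = [-4, 2]
After ReLU: h = [0, 2]
Layer 2 output: y = 2×0 + -1×2 + 1 = -1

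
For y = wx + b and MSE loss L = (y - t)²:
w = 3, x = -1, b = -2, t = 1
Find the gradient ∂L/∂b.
∂L/∂b = -12

y = wx + b = (3)(-1) + -2 = -5
∂L/∂y = 2(y - t) = 2(-5 - 1) = -12
∂y/∂b = 1
∂L/∂b = ∂L/∂y · ∂y/∂b = -12 × 1 = -12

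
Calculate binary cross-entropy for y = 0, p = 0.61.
L = 0.9416

L = -0·log(0.61) - 1·log(0.39) = -log(0.39) = 0.9416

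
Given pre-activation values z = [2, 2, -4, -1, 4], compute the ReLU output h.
h = [2, 2, 0, 0, 4]

ReLU applied element-wise: max(0,2)=2, max(0,2)=2, max(0,-4)=0, max(0,-1)=0, max(0,4)=4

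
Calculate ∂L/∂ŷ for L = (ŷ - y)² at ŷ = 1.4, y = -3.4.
∂L/∂ŷ = 9.6

∂L/∂ŷ = 2(ŷ - y) = 2(1.4 - -3.4) = 2(4.8) = 9.6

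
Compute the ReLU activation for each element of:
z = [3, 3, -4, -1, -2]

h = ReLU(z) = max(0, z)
h = [3, 3, 0, 0, 0]

ReLU applied element-wise: max(0,3)=3, max(0,3)=3, max(0,-4)=0, max(0,-1)=0, max(0,-2)=0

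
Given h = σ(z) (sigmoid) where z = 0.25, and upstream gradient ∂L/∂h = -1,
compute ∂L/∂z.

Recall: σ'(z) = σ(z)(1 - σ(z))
∂L/∂z = -0.2461

σ(0.25) = 0.5622
σ'(0.25) = σ(0.25)(1 - σ(0.25)) = 0.5622 × 0.4378 = 0.2461
∂L/∂z = ∂L/∂h · σ'(z) = -1 × 0.2461 = -0.2461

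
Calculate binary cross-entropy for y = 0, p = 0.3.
L = 0.3567

L = -0·log(0.3) - 1·log(0.7) = -log(0.7) = 0.3567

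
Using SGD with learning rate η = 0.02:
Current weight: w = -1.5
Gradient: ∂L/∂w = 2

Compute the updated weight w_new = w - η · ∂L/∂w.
w_new = -1.54

w_new = w - η·∂L/∂w = -1.5 - 0.02×(2) = -1.5 - (0.04) = -1.54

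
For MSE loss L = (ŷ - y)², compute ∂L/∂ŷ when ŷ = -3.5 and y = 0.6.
∂L/∂ŷ = -8.2

∂L/∂ŷ = 2(ŷ - y) = 2(-3.5 - 0.6) = 2(-4.1) = -8.2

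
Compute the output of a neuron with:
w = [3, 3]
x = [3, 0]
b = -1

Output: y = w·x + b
y = 8

y = (3)(3) + (3)(0) + -1 = 8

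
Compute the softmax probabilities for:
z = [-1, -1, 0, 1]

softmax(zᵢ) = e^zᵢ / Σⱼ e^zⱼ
p = [0.0826, 0.0826, 0.2245, 0.6103]

exp(z) = [0.3679, 0.3679, 1, 2.718]
Sum = 4.454
p = [0.0826, 0.0826, 0.2245, 0.6103]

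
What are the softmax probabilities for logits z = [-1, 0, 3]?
p = [0.0171, 0.0466, 0.9362]

exp(z) = [0.3679, 1, 20.09]
Sum = 21.45
p = [0.0171, 0.0466, 0.9362]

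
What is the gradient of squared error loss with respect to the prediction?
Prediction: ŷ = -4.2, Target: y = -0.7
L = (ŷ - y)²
∂L/∂ŷ = -7.0

∂L/∂ŷ = 2(ŷ - y) = 2(-4.2 - -0.7) = 2(-3.5) = -7.0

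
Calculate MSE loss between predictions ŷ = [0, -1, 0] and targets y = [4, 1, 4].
MSE = 12

MSE = (1/3)((0-4)² + (-1-1)² + (0-4)²) = (1/3)(16 + 4 + 16) = 12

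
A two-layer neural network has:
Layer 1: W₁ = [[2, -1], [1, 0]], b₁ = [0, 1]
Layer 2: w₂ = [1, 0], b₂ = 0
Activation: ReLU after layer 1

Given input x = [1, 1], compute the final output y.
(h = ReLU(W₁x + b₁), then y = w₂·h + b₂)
y = 1

Layer 1 pre-activation: z₁ = [1, 2]
After ReLU: h = [1, 2]
Layer 2 output: y = 1×1 + 0×2 + 0 = 1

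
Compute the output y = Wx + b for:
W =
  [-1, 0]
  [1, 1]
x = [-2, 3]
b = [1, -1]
y = [3, 0]

Wx = [-1×-2 + 0×3, 1×-2 + 1×3]
   = [2, 1]
y = Wx + b = [2 + 1, 1 + -1] = [3, 0]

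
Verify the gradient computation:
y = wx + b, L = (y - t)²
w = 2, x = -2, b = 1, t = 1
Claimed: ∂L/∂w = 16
Correct

y = (2)(-2) + 1 = -3
∂L/∂y = 2(y - t) = 2(-3 - 1) = -8
∂y/∂w = x = -2
∂L/∂w = -8 × -2 = 16

Claimed value: 16
Correct: The correct gradient is 16.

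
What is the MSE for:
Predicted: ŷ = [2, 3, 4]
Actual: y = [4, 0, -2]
MSE = 16.33

MSE = (1/3)((2-4)² + (3-0)² + (4--2)²) = (1/3)(4 + 9 + 36) = 16.33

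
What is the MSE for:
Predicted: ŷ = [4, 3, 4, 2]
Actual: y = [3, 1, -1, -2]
MSE = 11.5

MSE = (1/4)((4-3)² + (3-1)² + (4--1)² + (2--2)²) = (1/4)(1 + 4 + 25 + 16) = 11.5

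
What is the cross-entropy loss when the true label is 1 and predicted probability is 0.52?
L = 0.6539

L = -1·log(0.52) - 0·log(0.48) = -log(0.52) = 0.6539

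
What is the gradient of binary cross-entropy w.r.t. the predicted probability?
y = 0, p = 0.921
∂L/∂p = 12.66

∂L/∂p = -y/p + (1-y)/(1-p) = 0 + 1/0.079 = 12.66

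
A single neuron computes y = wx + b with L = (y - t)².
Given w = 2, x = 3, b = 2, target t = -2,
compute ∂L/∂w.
∂L/∂w = 60

y = wx + b = (2)(3) + 2 = 8
∂L/∂y = 2(y - t) = 2(8 - -2) = 20
∂y/∂w = x = 3
∂L/∂w = ∂L/∂y · ∂y/∂w = 20 × 3 = 60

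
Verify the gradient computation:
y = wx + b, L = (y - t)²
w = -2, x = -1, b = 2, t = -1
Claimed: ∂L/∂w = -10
Correct

y = (-2)(-1) + 2 = 4
∂L/∂y = 2(y - t) = 2(4 - -1) = 10
∂y/∂w = x = -1
∂L/∂w = 10 × -1 = -10

Claimed value: -10
Correct: The correct gradient is -10.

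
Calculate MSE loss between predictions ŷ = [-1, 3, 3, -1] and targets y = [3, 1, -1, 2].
MSE = 11.25

MSE = (1/4)((-1-3)² + (3-1)² + (3--1)² + (-1-2)²) = (1/4)(16 + 4 + 16 + 9) = 11.25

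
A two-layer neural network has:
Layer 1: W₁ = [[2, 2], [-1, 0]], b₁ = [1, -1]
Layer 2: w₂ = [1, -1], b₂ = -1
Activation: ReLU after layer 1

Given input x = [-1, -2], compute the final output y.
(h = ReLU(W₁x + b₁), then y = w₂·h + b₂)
y = -1

Layer 1 pre-activation: z₁ = [-5, 0]
After ReLU: h = [0, 0]
Layer 2 output: y = 1×0 + -1×0 + -1 = -1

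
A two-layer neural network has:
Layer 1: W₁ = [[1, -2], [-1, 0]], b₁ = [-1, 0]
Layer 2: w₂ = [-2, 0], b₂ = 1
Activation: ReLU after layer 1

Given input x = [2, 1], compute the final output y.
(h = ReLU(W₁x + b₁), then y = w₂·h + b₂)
y = 1

Layer 1 pre-activation: z₁ = [-1, -2]
After ReLU: h = [0, 0]
Layer 2 output: y = -2×0 + 0×0 + 1 = 1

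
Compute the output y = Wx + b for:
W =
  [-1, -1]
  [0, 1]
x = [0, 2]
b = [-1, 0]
y = [-3, 2]

Wx = [-1×0 + -1×2, 0×0 + 1×2]
   = [-2, 2]
y = Wx + b = [-2 + -1, 2 + 0] = [-3, 2]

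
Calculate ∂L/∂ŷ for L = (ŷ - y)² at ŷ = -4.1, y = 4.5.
∂L/∂ŷ = -17.2

∂L/∂ŷ = 2(ŷ - y) = 2(-4.1 - 4.5) = 2(-8.6) = -17.2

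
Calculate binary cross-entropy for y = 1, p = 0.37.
L = 0.9943

L = -1·log(0.37) - 0·log(0.63) = -log(0.37) = 0.9943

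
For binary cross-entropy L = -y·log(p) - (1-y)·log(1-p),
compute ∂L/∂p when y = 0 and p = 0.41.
∂L/∂p = 1.695

∂L/∂p = -y/p + (1-y)/(1-p) = 0 + 1/0.59 = 1.695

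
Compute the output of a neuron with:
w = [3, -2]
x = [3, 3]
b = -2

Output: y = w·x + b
y = 1

y = (3)(3) + (-2)(3) + -2 = 1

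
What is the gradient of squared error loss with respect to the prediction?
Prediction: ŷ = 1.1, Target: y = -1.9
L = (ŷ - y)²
∂L/∂ŷ = 6.0

∂L/∂ŷ = 2(ŷ - y) = 2(1.1 - -1.9) = 2(3.0) = 6.0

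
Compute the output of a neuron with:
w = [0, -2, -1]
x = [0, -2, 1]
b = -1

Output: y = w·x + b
y = 2

y = (0)(0) + (-2)(-2) + (-1)(1) + -1 = 2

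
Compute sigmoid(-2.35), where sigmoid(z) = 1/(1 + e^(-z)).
0.08707

sigmoid(-2.35) = 1/(1 + e^(2.35)) = 1/(1 + 10.49) = 0.08707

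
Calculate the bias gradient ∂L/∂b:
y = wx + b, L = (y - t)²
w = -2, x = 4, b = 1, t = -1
∂L/∂b = -12

y = wx + b = (-2)(4) + 1 = -7
∂L/∂y = 2(y - t) = 2(-7 - -1) = -12
∂y/∂b = 1
∂L/∂b = ∂L/∂y · ∂y/∂b = -12 × 1 = -12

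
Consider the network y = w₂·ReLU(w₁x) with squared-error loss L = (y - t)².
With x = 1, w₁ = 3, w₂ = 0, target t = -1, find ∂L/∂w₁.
∂L/∂w₁ = 0

Forward pass:
z = w₁x = 3×1 = 3
h = ReLU(3) = 3
y = w₂h = 0×3 = 0

Backward pass:
∂L/∂y = 2(y - t) = 2(0 - -1) = 2
∂y/∂h = w₂ = 0
∂h/∂z = 1 (ReLU derivative)
∂z/∂w₁ = x = 1

∂L/∂w₁ = 2 × 0 × 1 × 1 = 0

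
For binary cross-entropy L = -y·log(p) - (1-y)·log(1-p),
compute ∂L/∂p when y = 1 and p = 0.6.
∂L/∂p = -1.667

∂L/∂p = -y/p + (1-y)/(1-p) = -1/0.6 + 0 = -1.667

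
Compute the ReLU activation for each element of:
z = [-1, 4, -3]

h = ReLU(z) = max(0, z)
h = [0, 4, 0]

ReLU applied element-wise: max(0,-1)=0, max(0,4)=4, max(0,-3)=0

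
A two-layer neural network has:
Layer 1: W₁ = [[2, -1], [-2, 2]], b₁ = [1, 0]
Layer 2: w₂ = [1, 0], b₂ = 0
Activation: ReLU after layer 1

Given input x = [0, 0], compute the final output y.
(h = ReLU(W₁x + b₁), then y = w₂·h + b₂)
y = 1

Layer 1 pre-activation: z₁ = [1, 0]
After ReLU: h = [1, 0]
Layer 2 output: y = 1×1 + 0×0 + 0 = 1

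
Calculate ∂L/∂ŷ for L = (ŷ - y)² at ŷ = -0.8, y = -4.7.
∂L/∂ŷ = 7.8

∂L/∂ŷ = 2(ŷ - y) = 2(-0.8 - -4.7) = 2(3.9) = 7.8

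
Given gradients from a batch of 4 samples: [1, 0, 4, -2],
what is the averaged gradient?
Average gradient = 0.75

Average = (1/4)(1 + 0 + 4 + -2) = 3/4 = 0.75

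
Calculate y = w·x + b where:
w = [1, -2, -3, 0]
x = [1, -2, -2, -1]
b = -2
y = 9

y = (1)(1) + (-2)(-2) + (-3)(-2) + (0)(-1) + -2 = 9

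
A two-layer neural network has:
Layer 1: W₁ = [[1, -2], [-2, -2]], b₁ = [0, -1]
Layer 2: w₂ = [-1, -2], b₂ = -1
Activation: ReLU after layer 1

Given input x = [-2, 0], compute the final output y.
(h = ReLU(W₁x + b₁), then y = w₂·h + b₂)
y = -7

Layer 1 pre-activation: z₁ = [-2, 3]
After ReLU: h = [0, 3]
Layer 2 output: y = -1×0 + -2×3 + -1 = -7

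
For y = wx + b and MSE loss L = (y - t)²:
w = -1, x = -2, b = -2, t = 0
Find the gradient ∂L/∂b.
∂L/∂b = 0

y = wx + b = (-1)(-2) + -2 = 0
∂L/∂y = 2(y - t) = 2(0 - 0) = 0
∂y/∂b = 1
∂L/∂b = ∂L/∂y · ∂y/∂b = 0 × 1 = 0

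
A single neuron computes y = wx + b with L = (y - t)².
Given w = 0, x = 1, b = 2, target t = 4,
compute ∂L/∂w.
∂L/∂w = -4

y = wx + b = (0)(1) + 2 = 2
∂L/∂y = 2(y - t) = 2(2 - 4) = -4
∂y/∂w = x = 1
∂L/∂w = ∂L/∂y · ∂y/∂w = -4 × 1 = -4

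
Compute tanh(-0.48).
-0.4462

tanh(-0.48) = (e^(-0.48) - e^(0.48))/(e^(-0.48) + e^(0.48)) = -0.4462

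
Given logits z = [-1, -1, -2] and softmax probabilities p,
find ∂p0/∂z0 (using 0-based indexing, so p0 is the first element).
∂p0/∂z0 = 0.244

p = softmax(z) = [0.4223, 0.4223, 0.1554]
p0 = 0.4223

∂p0/∂z0 = p0(1 - p0) = 0.4223 × (1 - 0.4223) = 0.244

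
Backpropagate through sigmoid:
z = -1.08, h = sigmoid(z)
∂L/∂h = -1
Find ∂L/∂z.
∂L/∂z = -0.1892

σ(-1.08) = 0.2535
σ'(-1.08) = σ(-1.08)(1 - σ(-1.08)) = 0.2535 × 0.7465 = 0.1892
∂L/∂z = ∂L/∂h · σ'(z) = -1 × 0.1892 = -0.1892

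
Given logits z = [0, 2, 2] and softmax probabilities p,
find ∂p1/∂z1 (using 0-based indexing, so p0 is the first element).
∂p1/∂z1 = 0.249

p = softmax(z) = [0.06338, 0.4683, 0.4683]
p1 = 0.4683

∂p1/∂z1 = p1(1 - p1) = 0.4683 × (1 - 0.4683) = 0.249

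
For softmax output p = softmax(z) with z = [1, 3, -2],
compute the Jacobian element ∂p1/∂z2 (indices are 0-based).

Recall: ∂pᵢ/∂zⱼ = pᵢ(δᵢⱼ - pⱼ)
∂p1/∂z2 = -0.005166

p = softmax(z) = [0.1185, 0.8756, 0.0059]
p1 = 0.8756, p2 = 0.0059

∂p1/∂z2 = -p1 × p2 = -0.8756 × 0.0059 = -0.005166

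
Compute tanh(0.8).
0.664

tanh(0.8) = (e^(0.8) - e^(-0.8))/(e^(0.8) + e^(-0.8)) = 0.664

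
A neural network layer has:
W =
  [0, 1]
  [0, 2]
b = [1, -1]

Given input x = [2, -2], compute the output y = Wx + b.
y = [-1, -5]

Wx = [0×2 + 1×-2, 0×2 + 2×-2]
   = [-2, -4]
y = Wx + b = [-2 + 1, -4 + -1] = [-1, -5]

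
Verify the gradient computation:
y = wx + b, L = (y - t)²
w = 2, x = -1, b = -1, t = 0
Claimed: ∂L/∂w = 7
Incorrect

y = (2)(-1) + -1 = -3
∂L/∂y = 2(y - t) = 2(-3 - 0) = -6
∂y/∂w = x = -1
∂L/∂w = -6 × -1 = 6

Claimed value: 7
Incorrect: The correct gradient is 6.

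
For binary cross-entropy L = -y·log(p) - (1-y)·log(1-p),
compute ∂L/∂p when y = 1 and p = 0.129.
∂L/∂p = -7.752

∂L/∂p = -y/p + (1-y)/(1-p) = -1/0.129 + 0 = -7.752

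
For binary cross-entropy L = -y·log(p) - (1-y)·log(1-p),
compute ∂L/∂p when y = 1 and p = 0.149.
∂L/∂p = -6.711

∂L/∂p = -y/p + (1-y)/(1-p) = -1/0.149 + 0 = -6.711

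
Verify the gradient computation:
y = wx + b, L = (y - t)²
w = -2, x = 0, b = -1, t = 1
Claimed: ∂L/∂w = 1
Incorrect

y = (-2)(0) + -1 = -1
∂L/∂y = 2(y - t) = 2(-1 - 1) = -4
∂y/∂w = x = 0
∂L/∂w = -4 × 0 = 0

Claimed value: 1
Incorrect: The correct gradient is 0.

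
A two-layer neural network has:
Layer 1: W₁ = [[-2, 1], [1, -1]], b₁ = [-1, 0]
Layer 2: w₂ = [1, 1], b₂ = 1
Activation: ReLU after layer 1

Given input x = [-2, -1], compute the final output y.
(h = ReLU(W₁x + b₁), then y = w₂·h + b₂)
y = 3

Layer 1 pre-activation: z₁ = [2, -1]
After ReLU: h = [2, 0]
Layer 2 output: y = 1×2 + 1×0 + 1 = 3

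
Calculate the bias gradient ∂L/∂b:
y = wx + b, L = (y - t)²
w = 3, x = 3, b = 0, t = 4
∂L/∂b = 10

y = wx + b = (3)(3) + 0 = 9
∂L/∂y = 2(y - t) = 2(9 - 4) = 10
∂y/∂b = 1
∂L/∂b = ∂L/∂y · ∂y/∂b = 10 × 1 = 10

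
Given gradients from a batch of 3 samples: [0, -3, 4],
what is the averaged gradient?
Average gradient = 0.3333

Average = (1/3)(0 + -3 + 4) = 1/3 = 0.3333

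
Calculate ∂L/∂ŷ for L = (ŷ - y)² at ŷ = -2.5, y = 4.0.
∂L/∂ŷ = -13.0

∂L/∂ŷ = 2(ŷ - y) = 2(-2.5 - 4.0) = 2(-6.5) = -13.0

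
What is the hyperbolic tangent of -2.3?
-0.9801

tanh(-2.3) = (e^(-2.3) - e^(2.3))/(e^(-2.3) + e^(2.3)) = -0.9801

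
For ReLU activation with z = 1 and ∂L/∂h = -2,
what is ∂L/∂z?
∂L/∂z = -2

h = ReLU(1) = 1
Since z > 0: ∂h/∂z = 1
∂L/∂z = ∂L/∂h · ∂h/∂z = -2 × 1 = -2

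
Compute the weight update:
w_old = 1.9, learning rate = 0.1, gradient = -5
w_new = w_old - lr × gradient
w_new = 2.4

w_new = w - η·∂L/∂w = 1.9 - 0.1×(-5) = 1.9 - (-0.5) = 2.4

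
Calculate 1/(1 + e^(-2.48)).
0.9227

sigmoid(2.48) = 1/(1 + e^(-2.48)) = 1/(1 + 0.08374) = 0.9227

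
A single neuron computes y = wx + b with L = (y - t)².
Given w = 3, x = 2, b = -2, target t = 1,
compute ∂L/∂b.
∂L/∂b = 6

y = wx + b = (3)(2) + -2 = 4
∂L/∂y = 2(y - t) = 2(4 - 1) = 6
∂y/∂b = 1
∂L/∂b = ∂L/∂y · ∂y/∂b = 6 × 1 = 6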